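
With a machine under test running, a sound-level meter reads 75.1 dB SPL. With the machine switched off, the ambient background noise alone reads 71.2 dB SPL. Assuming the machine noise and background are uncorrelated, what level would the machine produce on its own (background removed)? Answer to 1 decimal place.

72.8 dB SPL

Remove the background by subtracting linear intensities:
L_src = 10·log₁₀(10^(75.1/10) − 10^(71.2/10)) = 10·log₁₀(19180000) = 72.8 dB SPL.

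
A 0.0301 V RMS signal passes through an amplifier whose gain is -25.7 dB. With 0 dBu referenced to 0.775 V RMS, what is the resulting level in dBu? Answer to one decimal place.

-53.9 dBu

Input level: 20·log₁₀(0.0301/0.775) = -28.21 dBu.
Output: -28.21 − 25.7 = -53.9 dBu.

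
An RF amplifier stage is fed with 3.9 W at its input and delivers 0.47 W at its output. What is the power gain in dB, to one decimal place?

-9.2 dB

Power ratio → dB uses the 10·log₁₀ form:
10·log₁₀(0.47/3.9) = 10·log₁₀(0.1205) = -9.2 dB.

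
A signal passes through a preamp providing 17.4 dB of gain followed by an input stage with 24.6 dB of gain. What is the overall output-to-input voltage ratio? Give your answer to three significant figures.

126

Net gain = 17.4 + 24.6 = 42.0 dB.
Voltage ratio = 10^(42.0/20) = 126.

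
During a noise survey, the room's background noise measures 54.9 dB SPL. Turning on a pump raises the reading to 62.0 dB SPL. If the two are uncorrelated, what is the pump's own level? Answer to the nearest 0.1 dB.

Background correction is a power subtraction:
L_src = 10·log₁₀(10^(62.0/10) − 10^(54.9/10)) = 10·log₁₀(1276000) = 61.1 dB SPL.

61.1 dB SPL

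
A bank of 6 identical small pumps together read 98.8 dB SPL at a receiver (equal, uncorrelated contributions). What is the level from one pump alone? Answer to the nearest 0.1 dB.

91.0 dB SPL

6 equal incoherent sources add 10·log₁₀(6) = 7.78 dB over one source.
L_one = 98.8 − 7.78 = 91.0 dB SPL.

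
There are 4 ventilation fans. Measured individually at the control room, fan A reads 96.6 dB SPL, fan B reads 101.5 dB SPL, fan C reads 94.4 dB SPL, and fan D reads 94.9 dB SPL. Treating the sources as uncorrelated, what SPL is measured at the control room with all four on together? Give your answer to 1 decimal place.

103.9 dB SPL

Add the sources as powers (linear), then convert back to dB:
L_total = 10·log₁₀(10^(96.6/10) + 10^(101.5/10) + 10^(94.4/10) + 10^(94.9/10)) = 10·log₁₀(24541000000) = 103.9 dB SPL.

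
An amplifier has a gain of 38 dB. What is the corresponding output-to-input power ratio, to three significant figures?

6310

Power ratio = 10^(dB/10).
10^(38/10) = 10^(3.800) = 6310.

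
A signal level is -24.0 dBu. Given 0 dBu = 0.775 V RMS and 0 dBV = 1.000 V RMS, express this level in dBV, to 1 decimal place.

-26.2 dBV

The offset between the scales is 20·log₁₀(0.775/1.000) = −2.214 dB.
So dBV = -24.0 − 2.214 = -26.2 dBV.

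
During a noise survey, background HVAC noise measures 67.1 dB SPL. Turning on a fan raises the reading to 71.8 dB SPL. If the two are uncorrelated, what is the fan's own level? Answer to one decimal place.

70.0 dB SPL

Background correction is a power subtraction:
L_src = 10·log₁₀(10^(71.8/10) − 10^(67.1/10)) = 10·log₁₀(10010000) = 70.0 dB SPL.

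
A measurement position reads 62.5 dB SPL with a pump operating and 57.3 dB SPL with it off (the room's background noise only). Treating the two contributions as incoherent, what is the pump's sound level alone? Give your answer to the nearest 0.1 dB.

60.9 dB SPL

Subtract intensities: L_src = 10·log₁₀(10^(L_total/10) − 10^(L_bg/10)).
L_src = 10·log₁₀(10^(62.5/10) − 10^(57.3/10)) = 10·log₁₀(1241000) = 60.9 dB SPL.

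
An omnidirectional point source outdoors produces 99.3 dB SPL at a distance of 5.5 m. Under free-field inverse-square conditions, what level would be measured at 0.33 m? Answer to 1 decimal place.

123.7 dB SPL

For a point source in a free field, ΔL = −20·log₁₀(d₂/d₁).
ΔL = −20·log₁₀(0.33/5.5) = 24.44 dB, so L₂ = 99.3 + (24.44) = 123.7 dB SPL.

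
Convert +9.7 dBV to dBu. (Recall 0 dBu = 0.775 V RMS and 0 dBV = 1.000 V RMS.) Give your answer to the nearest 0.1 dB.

The offset between the scales is 20·log₁₀(0.775/1.000) = −2.214 dB.
So dBu = +9.7 + 2.214 = +11.9 dBu.

+11.9 dBu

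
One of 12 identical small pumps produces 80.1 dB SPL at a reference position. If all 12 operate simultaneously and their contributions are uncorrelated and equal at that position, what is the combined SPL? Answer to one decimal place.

90.9 dB SPL

12 equal incoherent sources raise the level by 10·log₁₀(12) = 10.79 dB.
L_total = 80.1 + 10.79 = 90.9 dB SPL.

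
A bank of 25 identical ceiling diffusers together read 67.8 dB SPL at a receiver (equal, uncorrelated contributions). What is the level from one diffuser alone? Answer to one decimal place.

25 equal incoherent sources add 10·log₁₀(25) = 13.98 dB over one source.
L_one = 67.8 − 13.98 = 53.8 dB SPL.

53.8 dB SPL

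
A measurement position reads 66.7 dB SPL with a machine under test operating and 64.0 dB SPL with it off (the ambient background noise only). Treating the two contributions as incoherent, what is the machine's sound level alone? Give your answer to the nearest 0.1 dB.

63.4 dB SPL

Background correction is a power subtraction:
L_src = 10·log₁₀(10^(66.7/10) − 10^(64.0/10)) = 10·log₁₀(2165000) = 63.4 dB SPL.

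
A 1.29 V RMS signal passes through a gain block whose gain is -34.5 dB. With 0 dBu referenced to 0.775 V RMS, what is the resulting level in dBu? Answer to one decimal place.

-30.1 dBu

Input level: 20·log₁₀(1.29/0.775) = 4.43 dBu.
Output: 4.43 − 34.5 = -30.1 dBu.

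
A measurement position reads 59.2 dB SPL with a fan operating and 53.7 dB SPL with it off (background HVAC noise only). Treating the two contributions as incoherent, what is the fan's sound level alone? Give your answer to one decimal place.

57.8 dB SPL

Subtract intensities: L_src = 10·log₁₀(10^(L_total/10) − 10^(L_bg/10)).
L_src = 10·log₁₀(10^(59.2/10) − 10^(53.7/10)) = 10·log₁₀(597300) = 57.8 dB SPL.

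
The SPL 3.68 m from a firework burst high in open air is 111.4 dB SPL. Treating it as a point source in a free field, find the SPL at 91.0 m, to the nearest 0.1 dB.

83.5 dB SPL

Free-field point source: level drops by 20·log₁₀ of the distance ratio.
ΔL = −20·log₁₀(91.0/3.68) = -27.86 dB, so L₂ = 111.4 + (-27.86) = 83.5 dB SPL.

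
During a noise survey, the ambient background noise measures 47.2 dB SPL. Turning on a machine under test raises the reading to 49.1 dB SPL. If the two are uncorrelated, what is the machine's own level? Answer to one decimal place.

Background correction is a power subtraction:
L_src = 10·log₁₀(10^(49.1/10) − 10^(47.2/10)) = 10·log₁₀(28800) = 44.6 dB SPL.

44.6 dB SPL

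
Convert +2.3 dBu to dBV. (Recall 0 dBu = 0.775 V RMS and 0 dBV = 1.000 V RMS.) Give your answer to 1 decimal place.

+0.1 dBV

The offset between the scales is 20·log₁₀(0.775/1.000) = −2.214 dB.
So dBV = +2.3 − 2.214 = +0.1 dBV.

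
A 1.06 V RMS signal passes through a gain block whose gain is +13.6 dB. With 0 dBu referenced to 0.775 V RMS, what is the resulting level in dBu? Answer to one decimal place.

Input level: 20·log₁₀(1.06/0.775) = 2.72 dBu.
Output: 2.72 + 13.6 = +16.3 dBu.

+16.3 dBu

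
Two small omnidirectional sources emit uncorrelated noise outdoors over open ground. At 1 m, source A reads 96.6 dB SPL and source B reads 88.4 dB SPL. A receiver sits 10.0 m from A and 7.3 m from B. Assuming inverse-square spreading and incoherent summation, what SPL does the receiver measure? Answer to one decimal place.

77.7 dB SPL

At the listener: L_A = 96.6 − 20·log₁₀(10.0) = 76.60 dB; L_B = 88.4 − 20·log₁₀(7.3) = 71.13 dB.
Combined: 10·log₁₀(10^(76.60/10)+10^(71.13/10)) = 77.7 dB SPL.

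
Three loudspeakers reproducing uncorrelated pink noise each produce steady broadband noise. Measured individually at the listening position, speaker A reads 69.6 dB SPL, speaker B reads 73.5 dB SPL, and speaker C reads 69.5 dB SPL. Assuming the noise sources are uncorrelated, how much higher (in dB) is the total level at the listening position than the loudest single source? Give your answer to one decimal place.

Uncorrelated sources add in intensity (power), not in dB.
L_total = 10·log₁₀(10^(69.6/10) + 10^(73.5/10) + 10^(69.5/10)) = 76.07 dB SPL.
Excess over the loudest (73.5 dB): 76.07 − 73.5 = 2.6 dB.

2.6 dB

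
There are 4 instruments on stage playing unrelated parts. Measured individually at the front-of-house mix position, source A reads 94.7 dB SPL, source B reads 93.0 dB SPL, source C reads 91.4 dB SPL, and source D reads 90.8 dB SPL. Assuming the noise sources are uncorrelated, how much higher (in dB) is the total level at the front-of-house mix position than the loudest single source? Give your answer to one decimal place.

4.1 dB

Incoherent sources sum as intensities:
L_total = 10·log₁₀(10^(94.7/10) + 10^(93.0/10) + 10^(91.4/10) + 10^(90.8/10)) = 98.77 dB SPL.
Excess over the loudest (94.7 dB): 98.77 − 94.7 = 4.1 dB.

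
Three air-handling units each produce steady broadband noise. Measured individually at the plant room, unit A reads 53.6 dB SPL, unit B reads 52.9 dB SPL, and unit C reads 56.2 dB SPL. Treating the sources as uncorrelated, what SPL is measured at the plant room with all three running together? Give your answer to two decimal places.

Incoherent sources sum as intensities:
L_total = 10·log₁₀(10^(53.6/10) + 10^(52.9/10) + 10^(56.2/10)) = 10·log₁₀(840900) = 59.25 dB SPL.

59.25 dB SPL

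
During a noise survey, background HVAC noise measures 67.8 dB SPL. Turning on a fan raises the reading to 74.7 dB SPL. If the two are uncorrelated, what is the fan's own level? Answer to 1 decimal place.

73.7 dB SPL

Background correction is a power subtraction:
L_src = 10·log₁₀(10^(74.7/10) − 10^(67.8/10)) = 10·log₁₀(23490000) = 73.7 dB SPL.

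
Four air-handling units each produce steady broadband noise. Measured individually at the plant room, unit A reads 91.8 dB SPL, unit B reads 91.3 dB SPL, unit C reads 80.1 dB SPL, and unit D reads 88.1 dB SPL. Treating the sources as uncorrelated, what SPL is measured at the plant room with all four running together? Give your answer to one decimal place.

Uncorrelated sources add in intensity (power), not in dB.
L_total = 10·log₁₀(10^(91.8/10) + 10^(91.3/10) + 10^(80.1/10) + 10^(88.1/10)) = 10·log₁₀(3611000000) = 95.6 dB SPL.

95.6 dB SPL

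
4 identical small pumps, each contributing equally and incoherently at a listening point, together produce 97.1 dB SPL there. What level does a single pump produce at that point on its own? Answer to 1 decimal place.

91.1 dB SPL

4 equal incoherent sources add 10·log₁₀(4) = 6.02 dB over one source.
L_one = 97.1 − 6.02 = 91.1 dB SPL.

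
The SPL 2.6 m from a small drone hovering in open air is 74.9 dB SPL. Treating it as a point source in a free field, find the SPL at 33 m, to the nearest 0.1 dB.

52.8 dB SPL

For a point source in a free field, ΔL = −20·log₁₀(d₂/d₁).
ΔL = −20·log₁₀(33/2.6) = -22.07 dB, so L₂ = 74.9 + (-22.07) = 52.8 dB SPL.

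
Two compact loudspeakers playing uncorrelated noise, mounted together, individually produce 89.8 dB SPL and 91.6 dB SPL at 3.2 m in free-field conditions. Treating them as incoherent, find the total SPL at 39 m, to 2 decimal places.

Combined at 3.2 m: 10·log₁₀(10^(89.8/10)+10^(91.6/10)) = 93.803 dB SPL.
Then apply −20·log₁₀(39/3.2) = -21.718 dB → 72.08 dB SPL.

72.08 dB SPL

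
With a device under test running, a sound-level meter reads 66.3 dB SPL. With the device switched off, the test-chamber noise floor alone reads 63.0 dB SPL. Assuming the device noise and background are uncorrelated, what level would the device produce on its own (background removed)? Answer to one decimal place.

63.6 dB SPL

Subtract intensities: L_src = 10·log₁₀(10^(L_total/10) − 10^(L_bg/10)).
L_src = 10·log₁₀(10^(66.3/10) − 10^(63.0/10)) = 10·log₁₀(2271000) = 63.6 dB SPL.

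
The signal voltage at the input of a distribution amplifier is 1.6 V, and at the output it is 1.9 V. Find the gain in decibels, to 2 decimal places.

1.49 dB

Voltage ratio → dB uses the 20·log₁₀ form:
20·log₁₀(1.9/1.6) = 20·log₁₀(1.187) = 1.49 dB.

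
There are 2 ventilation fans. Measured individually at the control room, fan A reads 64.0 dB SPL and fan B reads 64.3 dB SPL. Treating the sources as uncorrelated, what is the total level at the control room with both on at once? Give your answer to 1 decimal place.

Uncorrelated sources add in intensity (power), not in dB.
L_total = 10·log₁₀(10^(64.0/10) + 10^(64.3/10)) = 10·log₁₀(5203000) = 67.2 dB SPL.

67.2 dB SPL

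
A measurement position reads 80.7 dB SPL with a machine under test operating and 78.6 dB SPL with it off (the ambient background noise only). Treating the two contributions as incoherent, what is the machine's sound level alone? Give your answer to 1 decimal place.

Background correction is a power subtraction:
L_src = 10·log₁₀(10^(80.7/10) − 10^(78.6/10)) = 10·log₁₀(45050000) = 76.5 dB SPL.

76.5 dB SPL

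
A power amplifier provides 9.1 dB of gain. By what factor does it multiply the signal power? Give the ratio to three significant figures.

Power ratio = 10^(dB/10).
10^(9.1/10) = 10^(0.9100) = 8.13.

8.13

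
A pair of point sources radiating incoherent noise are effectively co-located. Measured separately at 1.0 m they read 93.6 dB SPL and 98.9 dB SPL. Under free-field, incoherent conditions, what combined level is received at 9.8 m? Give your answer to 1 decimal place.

80.2 dB SPL

Combined at 1.0 m: 10·log₁₀(10^(93.6/10)+10^(98.9/10)) = 100.02 dB SPL.
Then apply −20·log₁₀(9.8/1.0) = -19.82 dB → 80.2 dB SPL.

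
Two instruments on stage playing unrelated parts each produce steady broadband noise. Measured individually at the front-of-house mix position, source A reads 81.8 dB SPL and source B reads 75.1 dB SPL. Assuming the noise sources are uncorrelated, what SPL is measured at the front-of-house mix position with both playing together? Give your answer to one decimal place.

Incoherent sources sum as intensities:
L_total = 10·log₁₀(10^(81.8/10) + 10^(75.1/10)) = 10·log₁₀(183700000) = 82.6 dB SPL.

82.6 dB SPL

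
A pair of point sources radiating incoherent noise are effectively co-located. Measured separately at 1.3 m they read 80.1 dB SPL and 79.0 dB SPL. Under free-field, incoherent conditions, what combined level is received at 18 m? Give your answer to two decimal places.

59.77 dB SPL

Combined at 1.3 m: 10·log₁₀(10^(80.1/10)+10^(79.0/10)) = 82.595 dB SPL.
Then apply −20·log₁₀(18/1.3) = -22.827 dB → 59.77 dB SPL.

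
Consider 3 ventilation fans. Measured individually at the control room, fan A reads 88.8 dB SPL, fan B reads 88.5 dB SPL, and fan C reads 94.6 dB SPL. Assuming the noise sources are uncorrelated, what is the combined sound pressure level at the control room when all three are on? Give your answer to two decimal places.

96.39 dB SPL

Uncorrelated sources add in intensity (power), not in dB.
L_total = 10·log₁₀(10^(88.8/10) + 10^(88.5/10) + 10^(94.6/10)) = 10·log₁₀(4351000000) = 96.39 dB SPL.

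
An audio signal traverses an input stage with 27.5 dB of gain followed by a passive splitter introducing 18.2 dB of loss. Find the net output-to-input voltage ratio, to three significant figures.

2.92

Net gain = 27.5 + (−18.2) = 9.3 dB.
Voltage ratio = 10^(9.3/20) = 2.92.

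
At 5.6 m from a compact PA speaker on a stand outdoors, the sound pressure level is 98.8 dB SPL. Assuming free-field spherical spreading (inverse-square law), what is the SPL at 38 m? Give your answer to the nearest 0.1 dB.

82.2 dB SPL

Inverse-square spreading gives ΔL = −20·log₁₀(d₂/d₁).
ΔL = −20·log₁₀(38/5.6) = -16.63 dB, so L₂ = 98.8 + (-16.63) = 82.2 dB SPL.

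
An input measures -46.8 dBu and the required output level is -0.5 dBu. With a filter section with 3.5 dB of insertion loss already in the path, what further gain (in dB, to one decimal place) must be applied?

49.8 dB

The required make-up gain is the shortfall in the dB sum.
G = -0.5 − (-46.8) + 3.5 = 49.8 dB.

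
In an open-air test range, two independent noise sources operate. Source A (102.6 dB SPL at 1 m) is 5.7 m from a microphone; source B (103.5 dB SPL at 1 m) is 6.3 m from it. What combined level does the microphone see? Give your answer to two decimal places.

90.51 dB SPL

At the listener: L_A = 102.6 − 20·log₁₀(5.7) = 87.483 dB; L_B = 103.5 − 20·log₁₀(6.3) = 87.513 dB.
Combined: 10·log₁₀(10^(87.483/10)+10^(87.513/10)) = 90.51 dB SPL.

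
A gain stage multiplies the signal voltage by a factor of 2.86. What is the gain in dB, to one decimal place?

For a voltage ratio, dB = 20·log₁₀(V₂/V₁).
20·log₁₀(2.86) = 9.1 dB.

9.1 dB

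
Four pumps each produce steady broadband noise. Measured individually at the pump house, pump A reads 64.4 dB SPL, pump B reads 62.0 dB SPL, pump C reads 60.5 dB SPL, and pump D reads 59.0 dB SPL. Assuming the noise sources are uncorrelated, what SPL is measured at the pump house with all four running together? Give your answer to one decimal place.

68.0 dB SPL

Add the sources as powers (linear), then convert back to dB:
L_total = 10·log₁₀(10^(64.4/10) + 10^(62.0/10) + 10^(60.5/10) + 10^(59.0/10)) = 10·log₁₀(6255000) = 68.0 dB SPL.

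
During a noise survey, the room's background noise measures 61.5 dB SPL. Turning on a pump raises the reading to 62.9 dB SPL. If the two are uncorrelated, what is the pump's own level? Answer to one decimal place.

57.3 dB SPL

Remove the background by subtracting linear intensities:
L_src = 10·log₁₀(10^(62.9/10) − 10^(61.5/10)) = 10·log₁₀(537300) = 57.3 dB SPL.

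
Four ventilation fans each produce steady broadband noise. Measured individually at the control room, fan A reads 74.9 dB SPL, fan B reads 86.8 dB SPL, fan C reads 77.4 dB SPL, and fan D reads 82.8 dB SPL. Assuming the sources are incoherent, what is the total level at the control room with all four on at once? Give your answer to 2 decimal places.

88.78 dB SPL

Add the sources as powers (linear), then convert back to dB:
L_total = 10·log₁₀(10^(74.9/10) + 10^(86.8/10) + 10^(77.4/10) + 10^(82.8/10)) = 10·log₁₀(755000000) = 88.78 dB SPL.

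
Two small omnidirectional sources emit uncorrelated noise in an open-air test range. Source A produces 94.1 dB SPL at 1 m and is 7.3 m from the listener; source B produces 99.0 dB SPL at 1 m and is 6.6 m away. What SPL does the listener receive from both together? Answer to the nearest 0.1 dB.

83.6 dB SPL

At the listener: L_A = 94.1 − 20·log₁₀(7.3) = 76.83 dB; L_B = 99.0 − 20·log₁₀(6.6) = 82.61 dB.
Combined: 10·log₁₀(10^(76.83/10)+10^(82.61/10)) = 83.6 dB SPL.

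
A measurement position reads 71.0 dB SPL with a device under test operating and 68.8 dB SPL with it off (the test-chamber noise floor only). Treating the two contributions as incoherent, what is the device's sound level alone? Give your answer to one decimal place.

Subtract intensities: L_src = 10·log₁₀(10^(L_total/10) − 10^(L_bg/10)).
L_src = 10·log₁₀(10^(71.0/10) − 10^(68.8/10)) = 10·log₁₀(5003000) = 67.0 dB SPL.

67.0 dB SPL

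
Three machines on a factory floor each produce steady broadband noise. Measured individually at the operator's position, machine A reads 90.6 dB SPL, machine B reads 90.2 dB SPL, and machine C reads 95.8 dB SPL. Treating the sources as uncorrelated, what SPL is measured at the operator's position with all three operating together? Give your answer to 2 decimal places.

Uncorrelated sources add in intensity (power), not in dB.
L_total = 10·log₁₀(10^(90.6/10) + 10^(90.2/10) + 10^(95.8/10)) = 10·log₁₀(5997000000) = 97.78 dB SPL.

97.78 dB SPL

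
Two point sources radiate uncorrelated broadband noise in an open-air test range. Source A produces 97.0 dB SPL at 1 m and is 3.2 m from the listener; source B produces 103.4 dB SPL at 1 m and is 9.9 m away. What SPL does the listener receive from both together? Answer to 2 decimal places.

At the listener: L_A = 97.0 − 20·log₁₀(3.2) = 86.897 dB; L_B = 103.4 − 20·log₁₀(9.9) = 83.487 dB.
Combined: 10·log₁₀(10^(86.897/10)+10^(83.487/10)) = 88.53 dB SPL.

88.53 dB SPL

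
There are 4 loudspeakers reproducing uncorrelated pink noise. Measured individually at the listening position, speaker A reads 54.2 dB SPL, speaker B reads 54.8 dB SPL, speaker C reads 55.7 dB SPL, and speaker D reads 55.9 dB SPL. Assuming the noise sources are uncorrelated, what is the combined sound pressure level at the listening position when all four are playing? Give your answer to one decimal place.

61.2 dB SPL

Add the sources as powers (linear), then convert back to dB:
L_total = 10·log₁₀(10^(54.2/10) + 10^(54.8/10) + 10^(55.7/10) + 10^(55.9/10)) = 10·log₁₀(1326000) = 61.2 dB SPL.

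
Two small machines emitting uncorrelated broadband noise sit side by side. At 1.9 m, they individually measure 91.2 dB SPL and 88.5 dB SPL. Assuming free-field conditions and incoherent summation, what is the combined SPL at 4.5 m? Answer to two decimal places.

85.58 dB SPL

Combined at 1.9 m: 10·log₁₀(10^(91.2/10)+10^(88.5/10)) = 93.067 dB SPL.
Then apply −20·log₁₀(4.5/1.9) = -7.489 dB → 85.58 dB SPL.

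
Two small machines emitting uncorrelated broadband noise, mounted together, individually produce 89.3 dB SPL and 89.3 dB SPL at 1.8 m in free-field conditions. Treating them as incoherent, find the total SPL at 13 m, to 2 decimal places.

Combined at 1.8 m: 10·log₁₀(10^(89.3/10)+10^(89.3/10)) = 92.310 dB SPL.
Then apply −20·log₁₀(13/1.8) = -17.173 dB → 75.14 dB SPL.

75.14 dB SPL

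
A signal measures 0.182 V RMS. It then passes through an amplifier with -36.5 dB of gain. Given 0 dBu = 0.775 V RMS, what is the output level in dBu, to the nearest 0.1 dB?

Input level: 20·log₁₀(0.182/0.775) = -12.58 dBu.
Output: -12.58 − 36.5 = -49.1 dBu.

-49.1 dBu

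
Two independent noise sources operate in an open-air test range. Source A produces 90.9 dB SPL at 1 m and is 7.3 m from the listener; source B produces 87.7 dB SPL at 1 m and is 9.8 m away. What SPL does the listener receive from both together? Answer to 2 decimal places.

At the listener: L_A = 90.9 − 20·log₁₀(7.3) = 73.634 dB; L_B = 87.7 − 20·log₁₀(9.8) = 67.875 dB.
Combined: 10·log₁₀(10^(73.634/10)+10^(67.875/10)) = 74.66 dB SPL.

74.66 dB SPL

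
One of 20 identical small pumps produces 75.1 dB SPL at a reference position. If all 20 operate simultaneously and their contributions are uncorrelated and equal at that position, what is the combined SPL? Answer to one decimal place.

20 equal incoherent sources raise the level by 10·log₁₀(20) = 13.01 dB.
L_total = 75.1 + 13.01 = 88.1 dB SPL.

88.1 dB SPL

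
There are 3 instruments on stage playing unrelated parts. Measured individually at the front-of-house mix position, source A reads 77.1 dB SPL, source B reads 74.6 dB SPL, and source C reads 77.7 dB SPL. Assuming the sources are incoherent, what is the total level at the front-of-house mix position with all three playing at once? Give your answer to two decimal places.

Uncorrelated sources add in intensity (power), not in dB.
L_total = 10·log₁₀(10^(77.1/10) + 10^(74.6/10) + 10^(77.7/10)) = 10·log₁₀(139000000) = 81.43 dB SPL.

81.43 dB SPL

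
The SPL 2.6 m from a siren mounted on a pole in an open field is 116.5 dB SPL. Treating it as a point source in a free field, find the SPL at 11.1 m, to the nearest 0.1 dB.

103.9 dB SPL

Free-field point source: level drops by 20·log₁₀ of the distance ratio.
ΔL = −20·log₁₀(11.1/2.6) = -12.61 dB, so L₂ = 116.5 + (-12.61) = 103.9 dB SPL.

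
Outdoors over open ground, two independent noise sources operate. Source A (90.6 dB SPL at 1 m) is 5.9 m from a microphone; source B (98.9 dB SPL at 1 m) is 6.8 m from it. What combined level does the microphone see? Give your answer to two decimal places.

83.03 dB SPL

At the listener: L_A = 90.6 − 20·log₁₀(5.9) = 75.183 dB; L_B = 98.9 − 20·log₁₀(6.8) = 82.250 dB.
Combined: 10·log₁₀(10^(75.183/10)+10^(82.250/10)) = 83.03 dB SPL.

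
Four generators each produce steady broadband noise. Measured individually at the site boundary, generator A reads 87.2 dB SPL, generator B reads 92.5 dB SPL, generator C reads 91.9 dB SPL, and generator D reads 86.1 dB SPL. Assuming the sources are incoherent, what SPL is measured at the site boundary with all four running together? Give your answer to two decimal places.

Add the sources as powers (linear), then convert back to dB:
L_total = 10·log₁₀(10^(87.2/10) + 10^(92.5/10) + 10^(91.9/10) + 10^(86.1/10)) = 10·log₁₀(4259000000) = 96.29 dB SPL.

96.29 dB SPL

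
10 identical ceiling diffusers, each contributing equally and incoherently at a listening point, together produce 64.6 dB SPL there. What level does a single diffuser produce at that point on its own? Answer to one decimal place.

54.6 dB SPL

10 equal incoherent sources add 10·log₁₀(10) = 10.00 dB over one source.
L_one = 64.6 − 10.00 = 54.6 dB SPL.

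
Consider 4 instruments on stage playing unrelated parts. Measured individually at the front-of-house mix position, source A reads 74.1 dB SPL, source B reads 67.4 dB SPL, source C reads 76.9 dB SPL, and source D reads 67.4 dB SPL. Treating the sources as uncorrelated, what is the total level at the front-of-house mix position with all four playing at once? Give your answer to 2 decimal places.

79.33 dB SPL

Incoherent sources sum as intensities:
L_total = 10·log₁₀(10^(74.1/10) + 10^(67.4/10) + 10^(76.9/10) + 10^(67.4/10)) = 10·log₁₀(85670000) = 79.33 dB SPL.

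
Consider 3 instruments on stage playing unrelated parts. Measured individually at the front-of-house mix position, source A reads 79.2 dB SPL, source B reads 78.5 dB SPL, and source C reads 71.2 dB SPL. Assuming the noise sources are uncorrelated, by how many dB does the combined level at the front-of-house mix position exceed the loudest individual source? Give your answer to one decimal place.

3.0 dB

Add the sources as powers (linear), then convert back to dB:
L_total = 10·log₁₀(10^(79.2/10) + 10^(78.5/10) + 10^(71.2/10)) = 82.23 dB SPL.
Excess over the loudest (79.2 dB): 82.23 − 79.2 = 3.0 dB.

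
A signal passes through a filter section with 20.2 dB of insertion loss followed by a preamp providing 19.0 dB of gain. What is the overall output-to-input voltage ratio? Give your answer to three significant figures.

0.871

Net gain = (−20.2) + 19.0 = -1.2 dB.
Voltage ratio = 10^(-1.2/20) = 0.871.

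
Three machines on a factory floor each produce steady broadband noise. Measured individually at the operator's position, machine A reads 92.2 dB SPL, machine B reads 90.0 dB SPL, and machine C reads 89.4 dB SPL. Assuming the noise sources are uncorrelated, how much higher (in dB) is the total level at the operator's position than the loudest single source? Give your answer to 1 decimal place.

3.3 dB

Add the sources as powers (linear), then convert back to dB:
L_total = 10·log₁₀(10^(92.2/10) + 10^(90.0/10) + 10^(89.4/10)) = 95.48 dB SPL.
Excess over the loudest (92.2 dB): 95.48 − 92.2 = 3.3 dB.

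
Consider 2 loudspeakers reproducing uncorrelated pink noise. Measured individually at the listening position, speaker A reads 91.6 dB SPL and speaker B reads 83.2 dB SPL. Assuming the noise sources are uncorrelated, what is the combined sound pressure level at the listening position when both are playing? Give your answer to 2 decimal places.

Add the sources as powers (linear), then convert back to dB:
L_total = 10·log₁₀(10^(91.6/10) + 10^(83.2/10)) = 10·log₁₀(1654000000) = 92.19 dB SPL.

92.19 dB SPL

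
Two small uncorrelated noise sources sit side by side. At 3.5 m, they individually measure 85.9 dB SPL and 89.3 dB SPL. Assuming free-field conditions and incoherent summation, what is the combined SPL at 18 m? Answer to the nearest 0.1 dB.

Combined at 3.5 m: 10·log₁₀(10^(85.9/10)+10^(89.3/10)) = 90.93 dB SPL.
Then apply −20·log₁₀(18/3.5) = -14.22 dB → 76.7 dB SPL.

76.7 dB SPL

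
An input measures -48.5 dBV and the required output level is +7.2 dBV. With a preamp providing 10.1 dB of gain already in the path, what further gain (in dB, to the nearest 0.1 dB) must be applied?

45.6 dB

The required make-up gain is the shortfall in the dB sum.
G = +7.2 − (-48.5) − 10.1 = 45.6 dB.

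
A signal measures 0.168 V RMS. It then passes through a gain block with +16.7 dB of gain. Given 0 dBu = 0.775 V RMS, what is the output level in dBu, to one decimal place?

+3.4 dBu

Input level: 20·log₁₀(0.168/0.775) = -13.28 dBu.
Output: -13.28 + 16.7 = +3.4 dBu.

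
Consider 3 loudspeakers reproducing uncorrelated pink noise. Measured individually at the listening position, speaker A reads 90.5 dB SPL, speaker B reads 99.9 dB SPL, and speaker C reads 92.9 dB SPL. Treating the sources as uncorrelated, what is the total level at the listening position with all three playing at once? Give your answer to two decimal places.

Add the sources as powers (linear), then convert back to dB:
L_total = 10·log₁₀(10^(90.5/10) + 10^(99.9/10) + 10^(92.9/10)) = 10·log₁₀(12844000000) = 101.09 dB SPL.

101.09 dB SPL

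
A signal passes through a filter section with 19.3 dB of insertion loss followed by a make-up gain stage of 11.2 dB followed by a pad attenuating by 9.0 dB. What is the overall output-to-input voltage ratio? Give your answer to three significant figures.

0.140

Net gain = (−19.3) + 11.2 + (−9.0) = -17.1 dB.
Voltage ratio = 10^(-17.1/20) = 0.140.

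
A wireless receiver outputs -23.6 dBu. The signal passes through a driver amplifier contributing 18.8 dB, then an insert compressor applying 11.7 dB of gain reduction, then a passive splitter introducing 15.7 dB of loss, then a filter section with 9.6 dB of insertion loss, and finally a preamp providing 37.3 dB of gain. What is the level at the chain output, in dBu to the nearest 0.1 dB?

In dB, series stages simply add:
-23.6 + 18.8 − 11.7 − 15.7 − 9.6 + 37.3 = -4.5 dBu.

-4.5 dBu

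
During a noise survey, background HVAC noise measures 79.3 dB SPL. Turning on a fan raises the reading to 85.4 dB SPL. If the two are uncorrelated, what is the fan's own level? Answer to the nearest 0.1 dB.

Subtract intensities: L_src = 10·log₁₀(10^(L_total/10) − 10^(L_bg/10)).
L_src = 10·log₁₀(10^(85.4/10) − 10^(79.3/10)) = 10·log₁₀(261600000) = 84.2 dB SPL.

84.2 dB SPL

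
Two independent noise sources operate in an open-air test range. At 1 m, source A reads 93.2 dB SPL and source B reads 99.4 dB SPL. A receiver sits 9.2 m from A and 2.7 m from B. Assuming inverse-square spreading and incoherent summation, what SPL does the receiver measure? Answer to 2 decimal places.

90.86 dB SPL

At the listener: L_A = 93.2 − 20·log₁₀(9.2) = 73.924 dB; L_B = 99.4 − 20·log₁₀(2.7) = 90.773 dB.
Combined: 10·log₁₀(10^(73.924/10)+10^(90.773/10)) = 90.86 dB SPL.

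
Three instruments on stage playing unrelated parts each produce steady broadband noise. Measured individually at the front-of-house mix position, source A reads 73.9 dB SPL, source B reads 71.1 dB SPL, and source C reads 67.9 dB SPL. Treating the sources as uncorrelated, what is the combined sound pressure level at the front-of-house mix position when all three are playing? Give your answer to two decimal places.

76.39 dB SPL

Incoherent sources sum as intensities:
L_total = 10·log₁₀(10^(73.9/10) + 10^(71.1/10) + 10^(67.9/10)) = 10·log₁₀(43600000) = 76.39 dB SPL.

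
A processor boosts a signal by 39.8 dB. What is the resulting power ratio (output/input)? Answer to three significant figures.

9550

Power ratio = 10^(dB/10).
10^(39.8/10) = 10^(3.980) = 9550.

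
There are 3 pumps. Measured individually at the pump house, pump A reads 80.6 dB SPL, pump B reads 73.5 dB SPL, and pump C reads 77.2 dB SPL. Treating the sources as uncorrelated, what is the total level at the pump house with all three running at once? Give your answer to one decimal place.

82.8 dB SPL

Add the sources as powers (linear), then convert back to dB:
L_total = 10·log₁₀(10^(80.6/10) + 10^(73.5/10) + 10^(77.2/10)) = 10·log₁₀(189700000) = 82.8 dB SPL.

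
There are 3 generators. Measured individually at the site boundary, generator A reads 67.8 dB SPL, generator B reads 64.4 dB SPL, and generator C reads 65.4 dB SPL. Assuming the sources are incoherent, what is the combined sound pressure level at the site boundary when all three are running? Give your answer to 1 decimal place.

Incoherent sources sum as intensities:
L_total = 10·log₁₀(10^(67.8/10) + 10^(64.4/10) + 10^(65.4/10)) = 10·log₁₀(12250000) = 70.9 dB SPL.

70.9 dB SPL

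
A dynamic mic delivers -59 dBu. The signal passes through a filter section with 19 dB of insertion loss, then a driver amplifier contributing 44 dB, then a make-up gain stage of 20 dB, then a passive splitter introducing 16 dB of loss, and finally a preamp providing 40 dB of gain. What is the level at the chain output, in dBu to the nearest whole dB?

Gain stages sum in dB:
-59 − 19 + 44 + 20 − 16 + 40 = +10 dBu.

+10 dBu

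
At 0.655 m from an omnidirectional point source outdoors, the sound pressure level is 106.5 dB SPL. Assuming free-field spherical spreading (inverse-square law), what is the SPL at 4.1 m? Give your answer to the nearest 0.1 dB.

Inverse-square spreading gives ΔL = −20·log₁₀(d₂/d₁).
ΔL = −20·log₁₀(4.1/0.655) = -15.93 dB, so L₂ = 106.5 + (-15.93) = 90.6 dB SPL.

90.6 dB SPL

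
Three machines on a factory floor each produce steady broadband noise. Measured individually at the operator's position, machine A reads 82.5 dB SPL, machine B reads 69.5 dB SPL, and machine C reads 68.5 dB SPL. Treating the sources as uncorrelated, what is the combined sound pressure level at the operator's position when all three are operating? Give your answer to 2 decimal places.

Uncorrelated sources add in intensity (power), not in dB.
L_total = 10·log₁₀(10^(82.5/10) + 10^(69.5/10) + 10^(68.5/10)) = 10·log₁₀(193800000) = 82.87 dB SPL.

82.87 dB SPL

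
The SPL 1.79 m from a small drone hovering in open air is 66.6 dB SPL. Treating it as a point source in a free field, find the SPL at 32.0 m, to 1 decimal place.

Inverse-square spreading gives ΔL = −20·log₁₀(d₂/d₁).
ΔL = −20·log₁₀(32.0/1.79) = -25.05 dB, so L₂ = 66.6 + (-25.05) = 41.6 dB SPL.

41.6 dB SPL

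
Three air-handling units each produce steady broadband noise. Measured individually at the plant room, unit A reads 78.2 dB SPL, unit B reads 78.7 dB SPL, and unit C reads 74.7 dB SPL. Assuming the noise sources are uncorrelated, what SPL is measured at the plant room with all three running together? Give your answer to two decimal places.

82.30 dB SPL

Uncorrelated sources add in intensity (power), not in dB.
L_total = 10·log₁₀(10^(78.2/10) + 10^(78.7/10) + 10^(74.7/10)) = 10·log₁₀(169700000) = 82.30 dB SPL.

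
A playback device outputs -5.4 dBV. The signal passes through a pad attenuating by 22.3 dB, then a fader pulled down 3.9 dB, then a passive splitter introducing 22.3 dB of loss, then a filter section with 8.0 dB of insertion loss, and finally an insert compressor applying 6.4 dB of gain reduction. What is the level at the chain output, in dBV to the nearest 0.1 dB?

-68.3 dBV

In dB, series stages simply add:
-5.4 − 22.3 − 3.9 − 22.3 − 8.0 − 6.4 = -68.3 dBV.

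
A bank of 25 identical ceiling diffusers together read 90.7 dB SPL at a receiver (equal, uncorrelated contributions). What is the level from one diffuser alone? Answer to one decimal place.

76.7 dB SPL

25 equal incoherent sources add 10·log₁₀(25) = 13.98 dB over one source.
L_one = 90.7 − 13.98 = 76.7 dB SPL.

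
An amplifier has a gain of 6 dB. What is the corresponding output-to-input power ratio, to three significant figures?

Power ratio = 10^(dB/10).
10^(6/10) = 10^(0.6000) = 3.98.

3.98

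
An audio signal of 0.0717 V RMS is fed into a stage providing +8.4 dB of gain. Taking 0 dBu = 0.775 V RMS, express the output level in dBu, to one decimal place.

Input level: 20·log₁₀(0.0717/0.775) = -20.68 dBu.
Output: -20.68 + 8.4 = -12.3 dBu.

-12.3 dBu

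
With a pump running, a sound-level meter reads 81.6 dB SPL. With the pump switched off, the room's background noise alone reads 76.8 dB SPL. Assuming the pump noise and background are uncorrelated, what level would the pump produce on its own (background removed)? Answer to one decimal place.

79.9 dB SPL

Background correction is a power subtraction:
L_src = 10·log₁₀(10^(81.6/10) − 10^(76.8/10)) = 10·log₁₀(96680000) = 79.9 dB SPL.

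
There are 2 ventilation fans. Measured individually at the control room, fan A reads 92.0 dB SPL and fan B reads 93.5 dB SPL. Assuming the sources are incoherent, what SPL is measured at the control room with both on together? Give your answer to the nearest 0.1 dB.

95.8 dB SPL

Uncorrelated sources add in intensity (power), not in dB.
L_total = 10·log₁₀(10^(92.0/10) + 10^(93.5/10)) = 10·log₁₀(3824000000) = 95.8 dB SPL.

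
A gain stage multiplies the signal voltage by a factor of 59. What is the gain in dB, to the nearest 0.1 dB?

35.4 dB

Voltage ratio → dB uses the 20·log₁₀ form:
20·log₁₀(59) = 35.4 dB.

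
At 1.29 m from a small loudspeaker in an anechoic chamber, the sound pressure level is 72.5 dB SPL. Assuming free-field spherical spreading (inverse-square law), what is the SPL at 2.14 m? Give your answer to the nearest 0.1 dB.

Inverse-square spreading gives ΔL = −20·log₁₀(d₂/d₁).
ΔL = −20·log₁₀(2.14/1.29) = -4.40 dB, so L₂ = 72.5 + (-4.40) = 68.1 dB SPL.

68.1 dB SPL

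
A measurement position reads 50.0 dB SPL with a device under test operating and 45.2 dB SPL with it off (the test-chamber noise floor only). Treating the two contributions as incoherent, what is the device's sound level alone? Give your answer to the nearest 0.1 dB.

Remove the background by subtracting linear intensities:
L_src = 10·log₁₀(10^(50.0/10) − 10^(45.2/10)) = 10·log₁₀(66890) = 48.3 dB SPL.

48.3 dB SPL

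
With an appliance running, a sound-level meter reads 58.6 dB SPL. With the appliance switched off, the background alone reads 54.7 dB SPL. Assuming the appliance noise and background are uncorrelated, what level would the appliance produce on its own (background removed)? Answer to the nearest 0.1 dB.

56.3 dB SPL

Subtract intensities: L_src = 10·log₁₀(10^(L_total/10) − 10^(L_bg/10)).
L_src = 10·log₁₀(10^(58.6/10) − 10^(54.7/10)) = 10·log₁₀(429300) = 56.3 dB SPL.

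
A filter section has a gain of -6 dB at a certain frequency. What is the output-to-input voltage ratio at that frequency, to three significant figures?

0.501

Voltage ratio = 10^(dB/20).
10^(-6/20) = 10^(-0.3000) = 0.501.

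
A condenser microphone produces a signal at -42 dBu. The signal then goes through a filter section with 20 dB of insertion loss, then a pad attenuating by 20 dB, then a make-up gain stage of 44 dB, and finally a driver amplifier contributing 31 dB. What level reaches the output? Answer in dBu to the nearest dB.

-7 dBu

Gain stages sum in dB:
-42 − 20 − 20 + 44 + 31 = -7 dBu.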